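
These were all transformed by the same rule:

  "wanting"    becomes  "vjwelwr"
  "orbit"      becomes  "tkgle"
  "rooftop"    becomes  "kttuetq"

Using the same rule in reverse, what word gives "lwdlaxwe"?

incident

Treating letters as 0–25, the rule is x ↦ 23x + 9 (mod 26).
Reversing it on lwdlaxwe: l(11)→17·(11−9)≡8=i; w(22)→17·(22−9)≡13=n; d(3)→17·(3−9)≡2=c; l(11)→17·(11−9)≡8=i; a(0)→17·(0−9)≡3=d; x(23)→17·(23−9)≡4=e; w(22)→17·(22−9)≡13=n; e(4)→17·(4−9)≡19=t (all mod 26).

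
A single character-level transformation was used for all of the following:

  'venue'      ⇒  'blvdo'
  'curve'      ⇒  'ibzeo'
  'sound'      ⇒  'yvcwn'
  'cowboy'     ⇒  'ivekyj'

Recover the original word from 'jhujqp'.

damage

In venue: v→b is +6, e→l is +7, n→v is +8, u→d is +9 — the shift increases by 1 each position. Letter i (0-indexed) is shifted by i+6, so successive shifts are 6, 7, 8, ….
Reversing it on jhujqp: j−6=d, h−7=a, u−8=m, j−9=a, q−10=g, p−11=e.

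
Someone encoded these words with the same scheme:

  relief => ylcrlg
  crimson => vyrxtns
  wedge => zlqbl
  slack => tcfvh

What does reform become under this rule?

ylgnyx

r(17)→y(24) and e(4)→l(11) fit y≡21x+5 (mod 26); the inverse of 21 mod 26 is 5. Treating letters as 0–25, the rule is x ↦ 21x + 5 (mod 26).
For reform: r(17)→21·17+5≡24=y; e(4)→21·4+5≡11=l; f(5)→21·5+5≡6=g; o(14)→21·14+5≡13=n; r(17)→21·17+5≡24=y; m(12)→21·12+5≡23=x (all mod 26).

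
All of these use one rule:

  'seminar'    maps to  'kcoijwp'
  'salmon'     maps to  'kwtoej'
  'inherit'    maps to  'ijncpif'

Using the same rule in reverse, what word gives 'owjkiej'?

mansion

Treating letters as 0–25, the rule is x ↦ 21x + 22 (mod 26).
Decoding owjkiej: o(14)→5·(14−22)≡12=m; w(22)→5·(22−22)≡0=a; j(9)→5·(9−22)≡13=n; k(10)→5·(10−22)≡18=s; i(8)→5·(8−22)≡8=i; e(4)→5·(4−22)≡14=o; j(9)→5·(9−22)≡13=n (all mod 26).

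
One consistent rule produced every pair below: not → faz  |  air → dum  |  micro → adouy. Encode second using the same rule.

Read the word backwards and shift each letter +12.
For second: reverse → dnoces; then shift: d+12=p, n+12=z, o+12=a, c+12=o, e+12=q, s+12=e.

pzaoqe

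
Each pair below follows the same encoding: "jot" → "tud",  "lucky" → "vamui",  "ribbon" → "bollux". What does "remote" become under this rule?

bkwudk

The shift depends on letter class: consonant j→t is +10, but vowel o→u is +6. The rule splits by letter class: vowels +6, consonants +10.
For remote: r(cons)+10=b, e(vowel)+6=k, m(cons)+10=w, o(vowel)+6=u, t(cons)+10=d, e(vowel)+6=k.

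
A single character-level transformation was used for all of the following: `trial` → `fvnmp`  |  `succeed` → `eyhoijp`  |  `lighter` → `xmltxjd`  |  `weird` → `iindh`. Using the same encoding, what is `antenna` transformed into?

Shifts by position in trial: pos 0: t→f (+12), pos 1: r→v (+4), pos 2: i→n (+5), pos 3: a→m (+12), pos 4: l→p (+4) — repeating every 3. The shifts repeat in a cycle of length 3: positions 0,1,… shift by +12, +4, +5, then the pattern repeats.
For antenna: a+12=m, n+4=r, t+5=y, e+12=q, n+4=r, n+5=s, a+12=m.

mryqrsm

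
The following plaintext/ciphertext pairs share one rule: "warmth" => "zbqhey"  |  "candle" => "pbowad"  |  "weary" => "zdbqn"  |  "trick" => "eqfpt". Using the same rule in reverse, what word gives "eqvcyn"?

trophy

w(22)→z(25) and a(0)→b(1) fit y≡7x+1 (mod 26); the inverse of 7 mod 26 is 15. Treating letters as 0–25, the rule is x ↦ 7x + 1 (mod 26).
Reversing it on eqvcyn: e(4)→15·(4−1)≡19=t; q(16)→15·(16−1)≡17=r; v(21)→15·(21−1)≡14=o; c(2)→15·(2−1)≡15=p; y(24)→15·(24−1)≡7=h; n(13)→15·(13−1)≡24=y (all mod 26).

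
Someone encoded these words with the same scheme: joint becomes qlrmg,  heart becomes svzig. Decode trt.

Each pair mirrors across the alphabet (j↔q, o↔l, i↔r): positions sum to 25. Letters are reflected about the middle of the alphabet (position → 25−position): Atbash.
Reversing it on trt: t↔g, r↔i, t↔g.

gig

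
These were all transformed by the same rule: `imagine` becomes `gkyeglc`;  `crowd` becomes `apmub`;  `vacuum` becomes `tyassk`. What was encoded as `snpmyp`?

Compare letters: i→g is +24, m→k is +24, a→y is +24 — a constant shift. This is a Caesar cipher with shift 24.
Undoing it on snpmyp: s−24=u, n−24=p, p−24=r, m−24=o, y−24=a, p−24=r.

uproar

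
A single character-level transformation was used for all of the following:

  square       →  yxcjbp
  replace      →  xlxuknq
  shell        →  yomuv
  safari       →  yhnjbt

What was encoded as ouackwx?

In square: s→y is +6, q→x is +7, u→c is +8, a→j is +9 — the shift increases by 1 each position. Letter i (0-indexed) is shifted by i+6, so successive shifts are 6, 7, 8, ….
Undoing it on ouackwx: o−6=i, u−7=n, a−8=s, c−9=t, k−10=a, w−11=l, x−12=l.

install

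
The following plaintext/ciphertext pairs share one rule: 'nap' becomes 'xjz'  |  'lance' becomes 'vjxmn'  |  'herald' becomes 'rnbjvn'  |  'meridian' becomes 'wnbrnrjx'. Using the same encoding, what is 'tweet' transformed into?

Vowels shift forward by 9 and consonants shift forward by 10.
On tweet: t(cons)+10=d, w(cons)+10=g, e(vowel)+9=n, e(vowel)+9=n, t(cons)+10=d.

dgnnd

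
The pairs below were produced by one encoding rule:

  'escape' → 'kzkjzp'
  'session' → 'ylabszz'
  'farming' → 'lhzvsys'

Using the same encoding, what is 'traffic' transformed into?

zyiopto

In escape: e→k is +6, s→z is +7, c→k is +8, a→j is +9 — the shift increases by 1 each position. Letter i (0-indexed) is shifted by i+6, so successive shifts are 6, 7, 8, ….
For traffic: t+6=z, r+7=y, a+8=i, f+9=o, f+10=p, i+11=t, c+12=o.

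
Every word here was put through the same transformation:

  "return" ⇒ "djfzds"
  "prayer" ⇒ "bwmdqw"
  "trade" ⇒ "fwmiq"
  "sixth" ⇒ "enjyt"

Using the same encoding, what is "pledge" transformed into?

bqqisj

The shifts repeat in a cycle of length 2: positions 0,1,… shift by +12, +5, then the pattern repeats.
Applying it to pledge: p+12=b, l+5=q, e+12=q, d+5=i, g+12=s, e+5=j.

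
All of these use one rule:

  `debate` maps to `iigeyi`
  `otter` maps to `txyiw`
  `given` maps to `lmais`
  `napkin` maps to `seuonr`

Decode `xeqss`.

Shifts by position in debate: pos 0: d→i (+5), pos 1: e→i (+4), pos 2: b→g (+5), pos 3: a→e (+4) — repeating every 2. A repeating key of period 2 is used — shifts +5, +4 over and over.
Reversing it on xeqss: x−5=s, e−4=a, q−5=l, s−4=o, s−5=n.

salon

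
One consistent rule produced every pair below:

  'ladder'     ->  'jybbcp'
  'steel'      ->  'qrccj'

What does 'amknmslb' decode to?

Compare letters: l→j is +24, a→y is +24, d→b is +24 — a constant shift. Every letter moves 24 places later in the alphabet, wrapping around z→a.
Undoing it on amknmslb: a−24=c, m−24=o, k−24=m, n−24=p, m−24=o, s−24=u, l−24=n, b−24=d.

compound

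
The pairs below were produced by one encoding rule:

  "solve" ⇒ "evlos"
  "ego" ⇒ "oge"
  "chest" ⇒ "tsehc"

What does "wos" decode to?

sow

The output letters match the input read backwards: solve reversed is evlos. The word is simply reversed.
Undoing it on wos: then reverse → sow.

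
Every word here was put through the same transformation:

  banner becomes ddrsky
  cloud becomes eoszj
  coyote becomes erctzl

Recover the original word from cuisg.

Letter i (0-indexed) is shifted by i+2, so successive shifts are 2, 3, 4, ….
Decoding cuisg: c−2=a, u−3=r, i−4=e, s−5=n, g−6=a.

arena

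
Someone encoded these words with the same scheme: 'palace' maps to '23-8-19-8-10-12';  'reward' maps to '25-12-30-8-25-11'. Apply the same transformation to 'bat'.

9-8-27

Each letter is replaced by its alphabet position (a=1..z=26) + 7.
Applying it to bat: b=2→9, a=1→8, t=20→27.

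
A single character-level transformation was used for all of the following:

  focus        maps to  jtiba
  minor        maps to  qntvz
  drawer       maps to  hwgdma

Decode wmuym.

In focus: f→j is +4, o→t is +5, c→i is +6, u→b is +7 — the shift increases by 1 each position. Each letter shifts forward by (position + 4), i.e. 4, 5, 6, … — the shift grows by one for each successive letter.
Undoing it on wmuym: w−4=s, m−5=h, u−6=o, y−7=r, m−8=e.

shore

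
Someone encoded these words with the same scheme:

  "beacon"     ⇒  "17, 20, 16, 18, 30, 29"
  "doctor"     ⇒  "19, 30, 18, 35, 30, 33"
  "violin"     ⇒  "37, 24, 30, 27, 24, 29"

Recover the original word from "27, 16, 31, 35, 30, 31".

laptop

b is letter #2 and maps to 17: an offset of 15. Letters become their 1-based position plus 15 (so a→16, b→17, …).
Decoding 27, 16, 31, 35, 30, 31: 27→(27−15)÷1=12=l, 16→(16−15)÷1=1=a, 31→(31−15)÷1=16=p, 35→(35−15)÷1=20=t, 30→(30−15)÷1=15=o, 31→(31−15)÷1=16=p.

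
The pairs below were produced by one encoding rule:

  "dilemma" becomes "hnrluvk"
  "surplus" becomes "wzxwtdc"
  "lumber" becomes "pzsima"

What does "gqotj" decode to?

climb

In dilemma: d→h is +4, i→n is +5, l→r is +6, e→l is +7 — the shift increases by 1 each position. Letter i (0-indexed) is shifted by i+4, so successive shifts are 4, 5, 6, ….
Decoding gqotj: g−4=c, q−5=l, o−6=i, t−7=m, j−8=b.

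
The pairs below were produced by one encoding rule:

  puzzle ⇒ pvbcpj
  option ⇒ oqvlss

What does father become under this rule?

fbvkiw

In puzzle: p→p is +0, u→v is +1, z→b is +2, z→c is +3 — the shift increases by 1 each position. The shift increases by 1 at each position, starting from +0: 0, 1, 2, ….
Applying it to father: f+0=f, a+1=b, t+2=v, h+3=k, e+4=i, r+5=w.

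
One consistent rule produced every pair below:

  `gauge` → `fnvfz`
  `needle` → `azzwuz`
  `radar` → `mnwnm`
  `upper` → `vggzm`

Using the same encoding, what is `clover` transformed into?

Treating letters as 0–25, the rule is x ↦ 3x + 13 (mod 26).
On clover: c(2)→3·2+13≡19=t; l(11)→3·11+13≡20=u; o(14)→3·14+13≡3=d; v(21)→3·21+13≡24=y; e(4)→3·4+13≡25=z; r(17)→3·17+13≡12=m (all mod 26).

tudyzm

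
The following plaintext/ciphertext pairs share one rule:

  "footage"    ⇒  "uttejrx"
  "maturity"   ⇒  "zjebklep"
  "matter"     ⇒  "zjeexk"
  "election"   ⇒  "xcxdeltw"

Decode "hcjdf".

f(5)→u(20) and o(14)→t(19) fit y≡23x+9 (mod 26); the inverse of 23 mod 26 is 17. Each letter's alphabet position (a=0..z=25) is mapped through 23·x+9 mod 26 — an affine cipher.
Decoding hcjdf: h(7)→17·(7−9)≡18=s; c(2)→17·(2−9)≡11=l; j(9)→17·(9−9)≡0=a; d(3)→17·(3−9)≡2=c; f(5)→17·(5−9)≡10=k (all mod 26).

slack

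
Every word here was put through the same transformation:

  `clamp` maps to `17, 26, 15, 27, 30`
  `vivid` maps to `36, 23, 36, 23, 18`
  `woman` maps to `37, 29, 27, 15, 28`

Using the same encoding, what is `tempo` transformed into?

The number is (letter's place in the alphabet, a=1) + 14.
On tempo: t=20→34, e=5→19, m=13→27, p=16→30, o=15→29.

34, 19, 27, 30, 29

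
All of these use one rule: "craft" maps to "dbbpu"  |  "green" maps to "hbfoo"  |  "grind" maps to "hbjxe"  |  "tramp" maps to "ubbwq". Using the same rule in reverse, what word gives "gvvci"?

It's a Vigenère-style cipher with numeric key [1,10]: position i shifts by key[i mod 2].
Reversing it on gvvci: g−1=f, v−10=l, v−1=u, c−10=s, i−1=h.

flush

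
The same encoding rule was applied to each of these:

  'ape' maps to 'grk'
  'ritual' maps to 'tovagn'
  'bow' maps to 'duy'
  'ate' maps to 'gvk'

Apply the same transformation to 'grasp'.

itgur

The shift depends on letter class: consonant p→r is +2, but vowel a→g is +6. Two shifts are in play — +6 for a/e/i/o/u, +2 for every other letter.
For grasp: g(cons)+2=i, r(cons)+2=t, a(vowel)+6=g, s(cons)+2=u, p(cons)+2=r.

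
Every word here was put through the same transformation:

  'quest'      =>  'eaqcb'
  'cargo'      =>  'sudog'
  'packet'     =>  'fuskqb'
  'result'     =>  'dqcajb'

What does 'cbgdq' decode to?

Each letter's alphabet position (a=0..z=25) is mapped through 25·x+20 mod 26 — an affine cipher.
Reversing it on cbgdq: c(2)→25·(2−20)≡18=s; b(1)→25·(1−20)≡19=t; g(6)→25·(6−20)≡14=o; d(3)→25·(3−20)≡17=r; q(16)→25·(16−20)≡4=e (all mod 26).

store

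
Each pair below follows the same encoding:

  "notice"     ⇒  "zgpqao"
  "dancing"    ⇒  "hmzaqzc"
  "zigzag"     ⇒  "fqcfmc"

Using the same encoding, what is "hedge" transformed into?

johco

n(13)→z(25) and o(14)→g(6) fit y≡7x+12 (mod 26); the inverse of 7 mod 26 is 15. Each letter's alphabet position (a=0..z=25) is mapped through 7·x+12 mod 26 — an affine cipher.
For hedge: h(7)→7·7+12≡9=j; e(4)→7·4+12≡14=o; d(3)→7·3+12≡7=h; g(6)→7·6+12≡2=c; e(4)→7·4+12≡14=o (all mod 26).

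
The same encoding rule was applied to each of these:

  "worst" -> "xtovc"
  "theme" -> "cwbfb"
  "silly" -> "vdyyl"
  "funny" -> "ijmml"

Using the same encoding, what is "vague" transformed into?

qzpjb

w(22)→x(23) and o(14)→t(19) fit y≡7x+25 (mod 26); the inverse of 7 mod 26 is 15. Treating letters as 0–25, the rule is x ↦ 7x + 25 (mod 26).
For vague: v(21)→7·21+25≡16=q; a(0)→7·0+25≡25=z; g(6)→7·6+25≡15=p; u(20)→7·20+25≡9=j; e(4)→7·4+25≡1=b (all mod 26).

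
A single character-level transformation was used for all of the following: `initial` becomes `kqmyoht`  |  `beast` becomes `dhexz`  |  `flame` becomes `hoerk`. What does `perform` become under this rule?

In initial: i→k is +2, n→q is +3, i→m is +4, t→y is +5 — the shift increases by 1 each position. Letter i (0-indexed) is shifted by i+2, so successive shifts are 2, 3, 4, ….
On perform: p+2=r, e+3=h, r+4=v, f+5=k, o+6=u, r+7=y, m+8=u.

rhvkuyu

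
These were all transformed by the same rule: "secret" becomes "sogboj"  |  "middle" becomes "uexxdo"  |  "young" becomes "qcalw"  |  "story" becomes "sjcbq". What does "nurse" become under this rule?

This is an affine cipher: with a=0,…,z=25, each position x becomes (17x+24) mod 26.
For nurse: n(13)→17·13+24≡11=l; u(20)→17·20+24≡0=a; r(17)→17·17+24≡1=b; s(18)→17·18+24≡18=s; e(4)→17·4+24≡14=o (all mod 26).

labso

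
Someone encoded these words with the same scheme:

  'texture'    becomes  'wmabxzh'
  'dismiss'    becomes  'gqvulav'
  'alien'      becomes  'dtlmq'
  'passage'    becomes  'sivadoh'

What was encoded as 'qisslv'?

Shifts by position in texture: pos 0: t→w (+3), pos 1: e→m (+8), pos 2: x→a (+3), pos 3: t→b (+8) — repeating every 2. The shifts repeat in a cycle of length 2: positions 0,1,… shift by +3, +8, then the pattern repeats.
Undoing it on qisslv: q−3=n, i−8=a, s−3=p, s−8=k, l−3=i, v−8=n.

napkin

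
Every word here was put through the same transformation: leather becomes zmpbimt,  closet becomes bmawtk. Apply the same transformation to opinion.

Read the word backwards and shift each letter +8.
On opinion: reverse → noinipo; then shift: n+8=v, o+8=w, i+8=q, n+8=v, i+8=q, p+8=x, o+8=w.

vwqvqxw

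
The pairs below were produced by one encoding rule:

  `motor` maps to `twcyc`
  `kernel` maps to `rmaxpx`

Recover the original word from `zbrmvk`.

In motor: m→t is +7, o→w is +8, t→c is +9, o→y is +10 — the shift increases by 1 each position. The shift increases by 1 at each position, starting from +7: 7, 8, 9, ….
Decoding zbrmvk: z−7=s, b−8=t, r−9=i, m−10=c, v−11=k, k−12=y.

sticky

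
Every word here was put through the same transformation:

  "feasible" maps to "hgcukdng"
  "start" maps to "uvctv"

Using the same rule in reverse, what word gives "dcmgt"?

baker

Compare letters: f→h is +2, e→g is +2, a→c is +2 — a constant shift. It's a constant shift of +2 (ROT2).
Reversing it on dcmgt: d−2=b, c−2=a, m−2=k, g−2=e, t−2=r.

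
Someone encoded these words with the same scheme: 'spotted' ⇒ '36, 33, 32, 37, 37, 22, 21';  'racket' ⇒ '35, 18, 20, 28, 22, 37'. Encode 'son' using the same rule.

36, 32, 31

s is letter #19 and maps to 36: an offset of 17. The number is (letter's place in the alphabet, a=1) + 17.
For son: s=19→36, o=15→32, n=14→31.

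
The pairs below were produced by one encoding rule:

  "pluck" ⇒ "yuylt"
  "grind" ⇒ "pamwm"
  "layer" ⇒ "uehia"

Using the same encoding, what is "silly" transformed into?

The shift depends on letter class: consonant p→y is +9, but vowel u→y is +4. Vowels shift forward by 4 and consonants shift forward by 9.
For silly: s(cons)+9=b, i(vowel)+4=m, l(cons)+9=u, l(cons)+9=u, y(cons)+9=h.

bmuuh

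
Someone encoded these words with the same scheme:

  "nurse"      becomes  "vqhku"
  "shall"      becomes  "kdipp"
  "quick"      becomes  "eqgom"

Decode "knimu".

This is an affine cipher: with a=0,…,z=25, each position x becomes (3x+8) mod 26.
Decoding knimu: k(10)→9·(10−8)≡18=s; n(13)→9·(13−8)≡19=t; i(8)→9·(8−8)≡0=a; m(12)→9·(12−8)≡10=k; u(20)→9·(20−8)≡4=e (all mod 26).

stake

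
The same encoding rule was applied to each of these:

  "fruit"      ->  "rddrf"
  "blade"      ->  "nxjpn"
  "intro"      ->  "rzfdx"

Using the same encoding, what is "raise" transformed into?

djren

Two shifts are in play — +9 for a/e/i/o/u, +12 for every other letter.
Applying it to raise: r(cons)+12=d, a(vowel)+9=j, i(vowel)+9=r, s(cons)+12=e, e(vowel)+9=n.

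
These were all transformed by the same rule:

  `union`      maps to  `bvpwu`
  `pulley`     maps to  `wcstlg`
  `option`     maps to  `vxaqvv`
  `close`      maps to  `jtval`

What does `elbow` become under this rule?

Shifts by position in union: pos 0: u→b (+7), pos 1: n→v (+8), pos 2: i→p (+7), pos 3: o→w (+8) — repeating every 2. The shifts repeat in a cycle of length 2: positions 0,1,… shift by +7, +8, then the pattern repeats.
For elbow: e+7=l, l+8=t, b+7=i, o+8=w, w+7=d.

ltiwd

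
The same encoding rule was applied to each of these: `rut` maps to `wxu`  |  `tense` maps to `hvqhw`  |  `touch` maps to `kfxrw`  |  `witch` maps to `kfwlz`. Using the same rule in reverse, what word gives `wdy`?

vat

The output letters match the input read backwards, each shifted +3: rut reversed is tur. The word is reversed, then every letter is shifted forward by 3.
Decoding wdy: shift back: w−3=t, d−3=a, y−3=v → tav; then reverse → vat.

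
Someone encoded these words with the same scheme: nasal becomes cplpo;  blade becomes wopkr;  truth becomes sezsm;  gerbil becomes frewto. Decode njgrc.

This is an affine cipher: with a=0,…,z=25, each position x becomes (7x+15) mod 26.
Reversing it on njgrc: n(13)→15·(13−15)≡22=w; j(9)→15·(9−15)≡14=o; g(6)→15·(6−15)≡21=v; r(17)→15·(17−15)≡4=e; c(2)→15·(2−15)≡13=n (all mod 26).

woven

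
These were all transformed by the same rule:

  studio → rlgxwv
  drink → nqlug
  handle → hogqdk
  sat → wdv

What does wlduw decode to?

Read the word backwards and shift each letter +3.
Reversing it on wlduw: shift back: w−3=t, l−3=i, d−3=a, u−3=r, w−3=t → tiart; then reverse → trait.

trait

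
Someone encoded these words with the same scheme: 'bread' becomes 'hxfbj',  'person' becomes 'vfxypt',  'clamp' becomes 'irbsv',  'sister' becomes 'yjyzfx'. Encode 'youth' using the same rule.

The shift depends on letter class: consonant b→h is +6, but vowel e→f is +1. Two shifts are in play — +1 for a/e/i/o/u, +6 for every other letter.
Applying it to youth: y(cons)+6=e, o(vowel)+1=p, u(vowel)+1=v, t(cons)+6=z, h(cons)+6=n.

epvzn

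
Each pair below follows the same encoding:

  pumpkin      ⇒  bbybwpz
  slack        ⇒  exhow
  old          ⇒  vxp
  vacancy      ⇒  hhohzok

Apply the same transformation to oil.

vpx

Two shifts are in play — +7 for a/e/i/o/u, +12 for every other letter.
For oil: o(vowel)+7=v, i(vowel)+7=p, l(cons)+12=x.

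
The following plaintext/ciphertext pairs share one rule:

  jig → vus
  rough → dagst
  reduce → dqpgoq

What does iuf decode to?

Compare letters: j→v is +12, i→u is +12, g→s is +12 — a constant shift. This is a Caesar cipher with shift 12.
Reversing it on iuf: i−12=w, u−12=i, f−12=t.

wit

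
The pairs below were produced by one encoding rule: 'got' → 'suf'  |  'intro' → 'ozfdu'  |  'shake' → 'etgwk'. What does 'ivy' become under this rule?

ohk

Two shifts are in play — +6 for a/e/i/o/u, +12 for every other letter.
Applying it to ivy: i(vowel)+6=o, v(cons)+12=h, y(cons)+12=k.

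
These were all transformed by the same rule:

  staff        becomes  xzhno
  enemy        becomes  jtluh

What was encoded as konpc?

fight

In staff: s→x is +5, t→z is +6, a→h is +7, f→n is +8 — the shift increases by 1 each position. The shift increases by 1 at each position, starting from +5: 5, 6, 7, ….
Reversing it on konpc: k−5=f, o−6=i, n−7=g, p−8=h, c−9=t.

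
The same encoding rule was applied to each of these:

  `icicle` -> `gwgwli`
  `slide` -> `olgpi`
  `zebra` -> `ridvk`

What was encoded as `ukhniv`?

gather

i(8)→g(6) and c(2)→w(22) fit y≡19x+10 (mod 26); the inverse of 19 mod 26 is 11. Treating letters as 0–25, the rule is x ↦ 19x + 10 (mod 26).
Decoding ukhniv: u(20)→11·(20−10)≡6=g; k(10)→11·(10−10)≡0=a; h(7)→11·(7−10)≡19=t; n(13)→11·(13−10)≡7=h; i(8)→11·(8−10)≡4=e; v(21)→11·(21−10)≡17=r (all mod 26).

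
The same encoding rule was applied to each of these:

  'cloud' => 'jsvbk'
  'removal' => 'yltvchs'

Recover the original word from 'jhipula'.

cabinet

Compare letters: c→j is +7, l→s is +7, o→v is +7 — a constant shift. This is a Caesar cipher with shift 7.
Reversing it on jhipula: j−7=c, h−7=a, i−7=b, p−7=i, u−7=n, l−7=e, a−7=t.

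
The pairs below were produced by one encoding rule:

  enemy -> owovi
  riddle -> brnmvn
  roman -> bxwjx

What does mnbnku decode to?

The shifts repeat in a cycle of length 2: positions 0,1,… shift by +10, +9, then the pattern repeats.
Reversing it on mnbnku: m−10=c, n−9=e, b−10=r, n−9=e, k−10=a, u−9=l.

cereal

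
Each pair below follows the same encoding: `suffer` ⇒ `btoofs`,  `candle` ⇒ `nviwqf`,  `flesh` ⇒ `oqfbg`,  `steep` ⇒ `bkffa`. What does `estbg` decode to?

Treating letters as 0–25, the rule is x ↦ 9x + 21 (mod 26).
Decoding estbg: e(4)→3·(4−21)≡1=b; s(18)→3·(18−21)≡17=r; t(19)→3·(19−21)≡20=u; b(1)→3·(1−21)≡18=s; g(6)→3·(6−21)≡7=h (all mod 26).

brush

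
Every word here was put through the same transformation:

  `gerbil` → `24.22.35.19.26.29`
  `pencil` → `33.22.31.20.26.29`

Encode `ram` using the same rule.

35.18.30

g is letter #7 and maps to 24: an offset of 17. Each letter is replaced by its alphabet position (a=1..z=26) + 17.
On ram: r=18→35, a=1→18, m=13→30.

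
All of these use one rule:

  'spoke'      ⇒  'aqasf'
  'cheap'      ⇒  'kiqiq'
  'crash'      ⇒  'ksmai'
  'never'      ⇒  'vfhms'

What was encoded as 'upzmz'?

money

A repeating key of period 3 is used — shifts +8, +1, +12 over and over.
Decoding upzmz: u−8=m, p−1=o, z−12=n, m−8=e, z−1=y.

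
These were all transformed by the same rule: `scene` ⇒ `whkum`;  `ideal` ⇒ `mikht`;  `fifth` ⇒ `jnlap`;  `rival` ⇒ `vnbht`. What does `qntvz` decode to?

In scene: s→w is +4, c→h is +5, e→k is +6, n→u is +7 — the shift increases by 1 each position. The shift increases by 1 at each position, starting from +4: 4, 5, 6, ….
Undoing it on qntvz: q−4=m, n−5=i, t−6=n, v−7=o, z−8=r.

minor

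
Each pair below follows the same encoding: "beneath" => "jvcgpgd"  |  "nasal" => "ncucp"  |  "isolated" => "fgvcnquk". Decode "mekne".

The word is reversed, then every letter is shifted forward by 2.
Reversing it on mekne: shift back: m−2=k, e−2=c, k−2=i, n−2=l, e−2=c → kcilc; then reverse → click.

click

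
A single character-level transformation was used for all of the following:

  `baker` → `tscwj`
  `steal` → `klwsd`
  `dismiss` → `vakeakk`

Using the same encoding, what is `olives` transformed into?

Compare letters: b→t is +18, a→s is +18, k→c is +18 — a constant shift. It's a constant shift of +18 (ROT18).
For olives: o+18=g, l+18=d, i+18=a, v+18=n, e+18=w, s+18=k.

gdanwk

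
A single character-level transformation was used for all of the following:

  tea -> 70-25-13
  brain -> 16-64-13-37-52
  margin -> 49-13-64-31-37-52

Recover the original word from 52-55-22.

nod

t(#20)→70 and e(#5)→25: differences scale by 3, so n = 3·pos + 10. Each letter becomes 3×(its alphabet position, a=1..z=26) + 10.
Decoding 52-55-22: 52→(52−10)÷3=14=n, 55→(55−10)÷3=15=o, 22→(22−10)÷3=4=d.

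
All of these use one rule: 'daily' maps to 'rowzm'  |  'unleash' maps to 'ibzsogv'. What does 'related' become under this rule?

fszohsr

Compare letters: d→r is +14, a→o is +14, i→w is +14 — a constant shift. It's a constant shift of +14 (ROT14).
On related: r+14=f, e+14=s, l+14=z, a+14=o, t+14=h, e+14=s, d+14=r.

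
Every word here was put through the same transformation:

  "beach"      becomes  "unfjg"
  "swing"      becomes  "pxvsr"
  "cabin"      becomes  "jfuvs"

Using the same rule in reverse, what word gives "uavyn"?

bride

b(1)→u(20) and e(4)→n(13) fit y≡15x+5 (mod 26); the inverse of 15 mod 26 is 7. Treating letters as 0–25, the rule is x ↦ 15x + 5 (mod 26).
Undoing it on uavyn: u(20)→7·(20−5)≡1=b; a(0)→7·(0−5)≡17=r; v(21)→7·(21−5)≡8=i; y(24)→7·(24−5)≡3=d; n(13)→7·(13−5)≡4=e (all mod 26).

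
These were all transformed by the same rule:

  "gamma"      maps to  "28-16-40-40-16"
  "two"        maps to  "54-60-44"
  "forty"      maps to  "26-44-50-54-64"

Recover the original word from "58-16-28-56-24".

g(#7)→28 and a(#1)→16: differences scale by 2, so n = 2·pos + 14. Each letter becomes 2×(its alphabet position, a=1..z=26) + 14.
Undoing it on 58-16-28-56-24: 58→(58−14)÷2=22=v, 16→(16−14)÷2=1=a, 28→(28−14)÷2=7=g, 56→(56−14)÷2=21=u, 24→(24−14)÷2=5=e.

vague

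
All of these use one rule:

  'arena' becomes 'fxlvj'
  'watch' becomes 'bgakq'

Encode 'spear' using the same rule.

xvlia

In arena: a→f is +5, r→x is +6, e→l is +7, n→v is +8 — the shift increases by 1 each position. Each letter shifts forward by (position + 5), i.e. 5, 6, 7, … — the shift grows by one for each successive letter.
Applying it to spear: s+5=x, p+6=v, e+7=l, a+8=i, r+9=a.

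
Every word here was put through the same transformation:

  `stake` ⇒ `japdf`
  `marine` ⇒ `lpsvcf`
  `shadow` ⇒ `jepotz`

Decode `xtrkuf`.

couple

s(18)→j(9) and t(19)→a(0) fit y≡17x+15 (mod 26); the inverse of 17 mod 26 is 23. This is an affine cipher: with a=0,…,z=25, each position x becomes (17x+15) mod 26.
Reversing it on xtrkuf: x(23)→23·(23−15)≡2=c; t(19)→23·(19−15)≡14=o; r(17)→23·(17−15)≡20=u; k(10)→23·(10−15)≡15=p; u(20)→23·(20−15)≡11=l; f(5)→23·(5−15)≡4=e (all mod 26).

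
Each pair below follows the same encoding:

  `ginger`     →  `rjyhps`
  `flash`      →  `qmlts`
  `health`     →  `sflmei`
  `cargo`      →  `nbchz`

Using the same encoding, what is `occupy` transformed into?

zdnvaz

It's a Vigenère-style cipher with numeric key [11,1]: position i shifts by key[i mod 2].
On occupy: o+11=z, c+1=d, c+11=n, u+1=v, p+11=a, y+1=z.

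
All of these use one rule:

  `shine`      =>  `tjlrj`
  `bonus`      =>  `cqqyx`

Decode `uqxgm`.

touch

In shine: s→t is +1, h→j is +2, i→l is +3, n→r is +4 — the shift increases by 1 each position. Each letter shifts forward by (position + 1), i.e. 1, 2, 3, … — the shift grows by one for each successive letter.
Reversing it on uqxgm: u−1=t, q−2=o, x−3=u, g−4=c, m−5=h.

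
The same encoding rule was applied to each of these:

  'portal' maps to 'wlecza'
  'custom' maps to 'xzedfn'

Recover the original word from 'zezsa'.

photo

Two steps: reverse the string, then apply a Caesar shift of +11.
Undoing it on zezsa: shift back: z−11=o, e−11=t, z−11=o, s−11=h, a−11=p → otohp; then reverse → photo.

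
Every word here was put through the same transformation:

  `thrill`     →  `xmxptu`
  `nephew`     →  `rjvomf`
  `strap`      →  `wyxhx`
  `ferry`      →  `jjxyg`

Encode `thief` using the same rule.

xmoln

In thrill: t→x is +4, h→m is +5, r→x is +6, i→p is +7 — the shift increases by 1 each position. Letter i (0-indexed) is shifted by i+4, so successive shifts are 4, 5, 6, ….
On thief: t+4=x, h+5=m, i+6=o, e+7=l, f+8=n.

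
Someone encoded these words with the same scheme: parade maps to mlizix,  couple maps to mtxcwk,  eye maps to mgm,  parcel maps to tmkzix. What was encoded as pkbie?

watch

The word is reversed, then every letter is shifted forward by 8.
Undoing it on pkbie: shift back: p−8=h, k−8=c, b−8=t, i−8=a, e−8=w → hctaw; then reverse → watch.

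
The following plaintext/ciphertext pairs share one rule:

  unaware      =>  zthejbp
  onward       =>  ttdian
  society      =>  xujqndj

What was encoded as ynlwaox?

theorem

In unaware: u→z is +5, n→t is +6, a→h is +7, w→e is +8 — the shift increases by 1 each position. Each letter shifts forward by (position + 5), i.e. 5, 6, 7, … — the shift grows by one for each successive letter.
Reversing it on ynlwaox: y−5=t, n−6=h, l−7=e, w−8=o, a−9=r, o−10=e, x−11=m.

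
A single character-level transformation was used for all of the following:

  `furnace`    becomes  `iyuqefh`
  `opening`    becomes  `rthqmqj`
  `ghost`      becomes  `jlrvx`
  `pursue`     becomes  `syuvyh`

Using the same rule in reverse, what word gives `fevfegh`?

cascade

The shifts repeat in a cycle of length 3: positions 0,1,… shift by +3, +4, +3, then the pattern repeats.
Decoding fevfegh: f−3=c, e−4=a, v−3=s, f−3=c, e−4=a, g−3=d, h−3=e.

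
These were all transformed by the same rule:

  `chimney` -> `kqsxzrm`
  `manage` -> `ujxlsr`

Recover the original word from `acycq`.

store

In chimney: c→k is +8, h→q is +9, i→s is +10, m→x is +11 — the shift increases by 1 each position. Each letter shifts forward by (position + 8), i.e. 8, 9, 10, … — the shift grows by one for each successive letter.
Undoing it on acycq: a−8=s, c−9=t, y−10=o, c−11=r, q−12=e.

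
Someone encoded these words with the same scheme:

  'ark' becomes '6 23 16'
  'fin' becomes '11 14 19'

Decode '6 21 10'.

ape

a is letter #1 and maps to 6: an offset of 5. Letters become their 1-based position plus 5 (so a→6, b→7, …).
Reversing it on 6 21 10: 6→(6−5)÷1=1=a, 21→(21−5)÷1=16=p, 10→(10−5)÷1=5=e.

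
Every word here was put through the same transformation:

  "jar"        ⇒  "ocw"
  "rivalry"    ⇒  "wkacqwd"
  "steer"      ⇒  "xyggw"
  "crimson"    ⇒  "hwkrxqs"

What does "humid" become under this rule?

mwrki

The shift depends on letter class: consonant j→o is +5, but vowel a→c is +2. Two shifts are in play — +2 for a/e/i/o/u, +5 for every other letter.
Applying it to humid: h(cons)+5=m, u(vowel)+2=w, m(cons)+5=r, i(vowel)+2=k, d(cons)+5=i.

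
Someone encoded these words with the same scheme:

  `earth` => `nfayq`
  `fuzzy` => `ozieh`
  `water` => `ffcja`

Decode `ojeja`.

Shifts by position in earth: pos 0: e→n (+9), pos 1: a→f (+5), pos 2: r→a (+9), pos 3: t→y (+5) — repeating every 2. A repeating key of period 2 is used — shifts +9, +5 over and over.
Undoing it on ojeja: o−9=f, j−5=e, e−9=v, j−5=e, a−9=r.

fever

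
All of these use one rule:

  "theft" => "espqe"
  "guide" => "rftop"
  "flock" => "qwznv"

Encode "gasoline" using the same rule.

rldzwtyp

Compare letters: t→e is +11, h→s is +11, e→p is +11 — a constant shift. Every letter moves 11 places later in the alphabet, wrapping around z→a.
On gasoline: g+11=r, a+11=l, s+11=d, o+11=z, l+11=w, i+11=t, n+11=y, e+11=p.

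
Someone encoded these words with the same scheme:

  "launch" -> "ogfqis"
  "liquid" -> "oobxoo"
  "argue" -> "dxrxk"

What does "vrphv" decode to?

A repeating key of period 3 is used — shifts +3, +6, +11 over and over.
Decoding vrphv: v−3=s, r−6=l, p−11=e, h−3=e, v−6=p.

sleep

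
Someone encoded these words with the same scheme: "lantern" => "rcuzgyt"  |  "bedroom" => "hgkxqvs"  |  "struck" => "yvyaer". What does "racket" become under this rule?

xcjqga

Shifts by position in lantern: pos 0: l→r (+6), pos 1: a→c (+2), pos 2: n→u (+7), pos 3: t→z (+6), pos 4: e→g (+2), pos 5: r→y (+7) — repeating every 3. It's a Vigenère-style cipher with numeric key [6,2,7]: position i shifts by key[i mod 3].
For racket: r+6=x, a+2=c, c+7=j, k+6=q, e+2=g, t+7=a.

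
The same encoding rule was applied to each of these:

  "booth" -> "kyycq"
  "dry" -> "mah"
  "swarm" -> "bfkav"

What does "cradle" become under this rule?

lakmuo

The shift depends on letter class: consonant b→k is +9, but vowel o→y is +10. The rule splits by letter class: vowels +10, consonants +9.
For cradle: c(cons)+9=l, r(cons)+9=a, a(vowel)+10=k, d(cons)+9=m, l(cons)+9=u, e(vowel)+10=o.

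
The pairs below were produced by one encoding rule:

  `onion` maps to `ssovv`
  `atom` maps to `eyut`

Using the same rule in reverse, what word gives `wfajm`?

sauce

In onion: o→s is +4, n→s is +5, i→o is +6, o→v is +7 — the shift increases by 1 each position. Letter i (0-indexed) is shifted by i+4, so successive shifts are 4, 5, 6, ….
Reversing it on wfajm: w−4=s, f−5=a, a−6=u, j−7=c, m−8=e.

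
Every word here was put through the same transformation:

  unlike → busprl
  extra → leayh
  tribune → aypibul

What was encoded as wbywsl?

Compare letters: u→b is +7, n→u is +7, l→s is +7 — a constant shift. It's a constant shift of +7 (ROT7).
Decoding wbywsl: w−7=p, b−7=u, y−7=r, w−7=p, s−7=l, l−7=e.

purple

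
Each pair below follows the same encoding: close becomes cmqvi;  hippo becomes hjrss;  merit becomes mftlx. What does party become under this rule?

In close: c→c is +0, l→m is +1, o→q is +2, s→v is +3 — the shift increases by 1 each position. Each letter shifts forward by its position index (0, 1, 2, …) — the shift grows by one for each successive letter.
On party: p+0=p, a+1=b, r+2=t, t+3=w, y+4=c.

pbtwc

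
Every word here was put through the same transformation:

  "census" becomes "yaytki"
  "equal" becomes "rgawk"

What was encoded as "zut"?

The output letters match the input read backwards, each shifted +6: census reversed is susnec. Read the word backwards and shift each letter +6.
Undoing it on zut: shift back: z−6=t, u−6=o, t−6=n → ton; then reverse → not.

not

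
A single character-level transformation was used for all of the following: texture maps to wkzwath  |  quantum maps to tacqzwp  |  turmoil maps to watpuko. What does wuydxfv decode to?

towards

Shifts by position in texture: pos 0: t→w (+3), pos 1: e→k (+6), pos 2: x→z (+2), pos 3: t→w (+3), pos 4: u→a (+6), pos 5: r→t (+2) — repeating every 3. A repeating key of period 3 is used — shifts +3, +6, +2 over and over.
Undoing it on wuydxfv: w−3=t, u−6=o, y−2=w, d−3=a, x−6=r, f−2=d, v−3=s.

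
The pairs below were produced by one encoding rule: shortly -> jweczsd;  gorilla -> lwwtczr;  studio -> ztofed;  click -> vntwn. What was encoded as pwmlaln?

The output letters match the input read backwards, each shifted +11: shortly reversed is yltrohs. Two steps: reverse the string, then apply a Caesar shift of +11.
Undoing it on pwmlaln: shift back: p−11=e, w−11=l, m−11=b, l−11=a, a−11=p, l−11=a, n−11=c → elbapac; then reverse → capable.

capable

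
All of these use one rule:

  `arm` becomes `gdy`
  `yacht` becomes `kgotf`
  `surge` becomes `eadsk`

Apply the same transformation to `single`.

eozsxk

The shift depends on letter class: consonant r→d is +12, but vowel a→g is +6. The rule splits by letter class: vowels +6, consonants +12.
On single: s(cons)+12=e, i(vowel)+6=o, n(cons)+12=z, g(cons)+12=s, l(cons)+12=x, e(vowel)+6=k.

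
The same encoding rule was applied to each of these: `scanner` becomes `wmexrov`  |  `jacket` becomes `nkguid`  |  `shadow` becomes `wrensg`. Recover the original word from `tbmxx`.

print

Shifts by position in scanner: pos 0: s→w (+4), pos 1: c→m (+10), pos 2: a→e (+4), pos 3: n→x (+10) — repeating every 2. The shifts repeat in a cycle of length 2: positions 0,1,… shift by +4, +10, then the pattern repeats.
Reversing it on tbmxx: t−4=p, b−10=r, m−4=i, x−10=n, x−4=t.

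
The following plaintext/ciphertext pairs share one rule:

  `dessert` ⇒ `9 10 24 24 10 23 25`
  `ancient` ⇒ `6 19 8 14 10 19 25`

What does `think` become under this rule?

d is letter #4 and maps to 9: an offset of 5. The number is (letter's place in the alphabet, a=1) + 5.
Applying it to think: t=20→25, h=8→13, i=9→14, n=14→19, k=11→16.

25 13 14 19 16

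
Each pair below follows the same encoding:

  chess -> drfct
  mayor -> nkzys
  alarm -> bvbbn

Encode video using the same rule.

Shifts by position in chess: pos 0: c→d (+1), pos 1: h→r (+10), pos 2: e→f (+1), pos 3: s→c (+10) — repeating every 2. The shifts repeat in a cycle of length 2: positions 0,1,… shift by +1, +10, then the pattern repeats.
For video: v+1=w, i+10=s, d+1=e, e+10=o, o+1=p.

wseop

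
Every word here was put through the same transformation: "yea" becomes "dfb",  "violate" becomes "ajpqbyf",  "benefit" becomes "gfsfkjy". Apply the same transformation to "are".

bwf

Vowels shift forward by 1 and consonants shift forward by 5.
Applying it to are: a(vowel)+1=b, r(cons)+5=w, e(vowel)+1=f.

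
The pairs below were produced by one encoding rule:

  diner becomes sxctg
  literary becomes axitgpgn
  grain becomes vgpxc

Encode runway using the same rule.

gjclpn

Compare letters: d→s is +15, i→x is +15, n→c is +15 — a constant shift. This is a Caesar cipher with shift 15.
For runway: r+15=g, u+15=j, n+15=c, w+15=l, a+15=p, y+15=n.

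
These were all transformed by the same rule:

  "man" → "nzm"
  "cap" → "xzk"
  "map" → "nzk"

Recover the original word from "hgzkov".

Each pair mirrors across the alphabet (m↔n, a↔z, n↔m): positions sum to 25. Letters are reflected about the middle of the alphabet (position → 25−position): Atbash.
Decoding hgzkov: h↔s, g↔t, z↔a, k↔p, o↔l, v↔e.

staple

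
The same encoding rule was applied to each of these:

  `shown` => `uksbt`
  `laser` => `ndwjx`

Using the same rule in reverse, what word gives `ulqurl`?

In shown: s→u is +2, h→k is +3, o→s is +4, w→b is +5 — the shift increases by 1 each position. Letter i (0-indexed) is shifted by i+2, so successive shifts are 2, 3, 4, ….
Undoing it on ulqurl: u−2=s, l−3=i, q−4=m, u−5=p, r−6=l, l−7=e.

simple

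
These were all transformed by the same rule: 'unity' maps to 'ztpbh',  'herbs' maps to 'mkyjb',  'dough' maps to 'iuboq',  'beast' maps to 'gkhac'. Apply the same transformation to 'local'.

In unity: u→z is +5, n→t is +6, i→p is +7, t→b is +8 — the shift increases by 1 each position. The shift increases by 1 at each position, starting from +5: 5, 6, 7, ….
Applying it to local: l+5=q, o+6=u, c+7=j, a+8=i, l+9=u.

qujiu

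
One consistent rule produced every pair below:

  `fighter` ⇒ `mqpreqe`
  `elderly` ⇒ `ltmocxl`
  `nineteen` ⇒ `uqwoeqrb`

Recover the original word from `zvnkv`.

In fighter: f→m is +7, i→q is +8, g→p is +9, h→r is +10 — the shift increases by 1 each position. Each letter shifts forward by (position + 7), i.e. 7, 8, 9, … — the shift grows by one for each successive letter.
Undoing it on zvnkv: z−7=s, v−8=n, n−9=e, k−10=a, v−11=k.

sneak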